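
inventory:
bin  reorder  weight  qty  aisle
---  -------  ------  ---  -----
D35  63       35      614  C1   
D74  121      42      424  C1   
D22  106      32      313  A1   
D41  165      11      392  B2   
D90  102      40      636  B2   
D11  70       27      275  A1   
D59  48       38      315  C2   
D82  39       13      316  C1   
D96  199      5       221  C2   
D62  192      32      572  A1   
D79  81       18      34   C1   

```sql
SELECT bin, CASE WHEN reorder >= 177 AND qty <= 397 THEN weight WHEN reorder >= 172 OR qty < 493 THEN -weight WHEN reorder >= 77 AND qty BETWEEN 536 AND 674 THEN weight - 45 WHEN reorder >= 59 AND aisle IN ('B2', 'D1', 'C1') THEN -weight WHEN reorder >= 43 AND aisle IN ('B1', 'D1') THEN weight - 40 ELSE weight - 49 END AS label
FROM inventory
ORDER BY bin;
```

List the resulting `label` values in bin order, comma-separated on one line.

bin=D11: reorder >= 172 OR qty < 493 → -27
bin=D22: reorder >= 172 OR qty < 493 → -32
bin=D35: reorder >= 59 AND aisle IN ('B2', 'D1', 'C1') → -35
bin=D41: reorder >= 172 OR qty < 493 → -11
bin=D59: reorder >= 172 OR qty < 493 → -38
bin=D62: reorder >= 172 OR qty < 493 → -32
bin=D74: reorder >= 172 OR qty < 493 → -42
bin=D79: reorder >= 172 OR qty < 493 → -18
bin=D82: reorder >= 172 OR qty < 493 → -13
bin=D90: reorder >= 77 AND qty BETWEEN 536 AND 674 → -5
bin=D96: reorder >= 177 AND qty <= 397 → 5

-27, -32, -35, -11, -38, -32, -42, -18, -13, -5, 5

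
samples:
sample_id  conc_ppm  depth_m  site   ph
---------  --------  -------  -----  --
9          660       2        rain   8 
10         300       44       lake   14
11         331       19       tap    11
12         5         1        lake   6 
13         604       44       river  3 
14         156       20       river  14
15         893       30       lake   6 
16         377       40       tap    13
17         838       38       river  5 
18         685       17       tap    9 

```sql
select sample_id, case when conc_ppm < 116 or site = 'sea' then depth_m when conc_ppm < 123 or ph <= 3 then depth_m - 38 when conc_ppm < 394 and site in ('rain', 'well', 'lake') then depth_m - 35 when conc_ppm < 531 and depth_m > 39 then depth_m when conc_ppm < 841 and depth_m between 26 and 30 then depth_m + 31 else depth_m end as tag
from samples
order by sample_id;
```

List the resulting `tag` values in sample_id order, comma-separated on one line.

2, 9, 19, 1, 6, 20, 30, 40, 38, 17

sample_id=9: ELSE → 2
sample_id=10: conc_ppm < 394 and site in ('rain', 'well', 'lake') → 9
sample_id=11: ELSE → 19
sample_id=12: conc_ppm < 116 or site = 'sea' → 1
sample_id=13: conc_ppm < 123 or ph <= 3 → 6
sample_id=14: ELSE → 20
sample_id=15: ELSE → 30
sample_id=16: conc_ppm < 531 and depth_m > 39 → 40
sample_id=17: ELSE → 38
sample_id=18: ELSE → 17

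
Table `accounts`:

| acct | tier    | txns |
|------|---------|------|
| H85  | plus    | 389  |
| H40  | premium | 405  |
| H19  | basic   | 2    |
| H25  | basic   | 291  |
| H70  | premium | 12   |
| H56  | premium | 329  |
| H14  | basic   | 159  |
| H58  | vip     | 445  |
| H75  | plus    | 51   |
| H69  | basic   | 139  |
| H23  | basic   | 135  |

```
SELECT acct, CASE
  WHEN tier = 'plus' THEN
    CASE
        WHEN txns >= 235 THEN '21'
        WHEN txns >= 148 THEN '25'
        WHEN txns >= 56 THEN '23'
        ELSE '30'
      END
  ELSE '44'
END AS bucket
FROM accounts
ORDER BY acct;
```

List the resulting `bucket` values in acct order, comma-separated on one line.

44, 44, 44, 44, 44, 44, 44, 44, 44, 30, 21

acct=H14: tier='basic' → outer ELSE → 44
acct=H19: tier='basic' → outer ELSE → 44
acct=H23: tier='basic' → outer ELSE → 44
acct=H25: tier='basic' → outer ELSE → 44
acct=H40: tier='premium' → outer ELSE → 44
acct=H56: tier='premium' → outer ELSE → 44
acct=H58: tier='vip' → outer ELSE → 44
acct=H69: tier='basic' → outer ELSE → 44
acct=H70: tier='premium' → outer ELSE → 44
acct=H75: tier='plus' → inner[ELSE] → 30
acct=H85: tier='plus' → inner[txns >= 235] → 21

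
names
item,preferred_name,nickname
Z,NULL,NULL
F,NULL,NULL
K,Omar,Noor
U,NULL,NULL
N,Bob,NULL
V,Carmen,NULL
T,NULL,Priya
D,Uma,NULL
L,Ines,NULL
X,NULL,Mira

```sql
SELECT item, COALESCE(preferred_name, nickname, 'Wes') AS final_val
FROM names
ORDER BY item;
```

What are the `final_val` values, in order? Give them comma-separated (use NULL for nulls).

Uma, Wes, Omar, Ines, Bob, Priya, Wes, Carmen, Mira, Wes

item=D: preferred_name=Uma → Uma
item=F: preferred_name=NULL, nickname=NULL, → literal Wes → Wes
item=K: preferred_name=Omar → Omar
item=L: preferred_name=Ines → Ines
item=N: preferred_name=Bob → Bob
item=T: preferred_name=NULL, nickname=Priya → Priya
item=U: preferred_name=NULL, nickname=NULL, → literal Wes → Wes
item=V: preferred_name=Carmen → Carmen
item=X: preferred_name=NULL, nickname=Mira → Mira
item=Z: preferred_name=NULL, nickname=NULL, → literal Wes → Wes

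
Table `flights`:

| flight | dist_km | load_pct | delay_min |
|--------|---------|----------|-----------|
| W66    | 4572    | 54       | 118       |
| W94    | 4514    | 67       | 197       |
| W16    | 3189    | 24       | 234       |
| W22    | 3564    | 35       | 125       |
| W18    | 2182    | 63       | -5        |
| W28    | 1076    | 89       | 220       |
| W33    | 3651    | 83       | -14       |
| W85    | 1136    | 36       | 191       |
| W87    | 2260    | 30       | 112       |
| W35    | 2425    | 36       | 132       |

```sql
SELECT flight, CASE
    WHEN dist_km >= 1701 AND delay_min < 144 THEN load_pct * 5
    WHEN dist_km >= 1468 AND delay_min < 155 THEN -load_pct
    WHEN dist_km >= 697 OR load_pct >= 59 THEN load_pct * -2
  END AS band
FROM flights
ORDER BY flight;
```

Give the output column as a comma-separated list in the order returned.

flight=W16: dist_km >= 697 OR load_pct >= 59 → -48
flight=W18: dist_km >= 1701 AND delay_min < 144 → 315
flight=W22: dist_km >= 1701 AND delay_min < 144 → 175
flight=W28: dist_km >= 697 OR load_pct >= 59 → -178
flight=W33: dist_km >= 1701 AND delay_min < 144 → 415
flight=W35: dist_km >= 1701 AND delay_min < 144 → 180
flight=W66: dist_km >= 1701 AND delay_min < 144 → 270
flight=W85: dist_km >= 697 OR load_pct >= 59 → -72
flight=W87: dist_km >= 1701 AND delay_min < 144 → 150
flight=W94: dist_km >= 697 OR load_pct >= 59 → -134

-48, 315, 175, -178, 415, 180, 270, -72, 150, -134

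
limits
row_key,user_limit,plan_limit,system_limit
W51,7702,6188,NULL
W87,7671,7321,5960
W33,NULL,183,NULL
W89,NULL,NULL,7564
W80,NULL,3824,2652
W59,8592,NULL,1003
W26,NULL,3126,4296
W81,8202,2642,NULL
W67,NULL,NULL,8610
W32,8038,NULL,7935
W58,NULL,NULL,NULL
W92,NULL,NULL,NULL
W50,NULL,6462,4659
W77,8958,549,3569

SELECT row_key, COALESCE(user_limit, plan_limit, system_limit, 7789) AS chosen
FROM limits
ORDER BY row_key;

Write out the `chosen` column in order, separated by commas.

3126, 8038, 183, 6462, 7702, 7789, 8592, 8610, 8958, 3824, 8202, 7671, 7564, 7789

row_key=W26: user_limit=NULL, plan_limit=3126 → 3126
row_key=W32: user_limit=8038 → 8038
row_key=W33: user_limit=NULL, plan_limit=183 → 183
row_key=W50: user_limit=NULL, plan_limit=6462 → 6462
row_key=W51: user_limit=7702 → 7702
row_key=W58: user_limit=NULL, plan_limit=NULL, system_limit=NULL, → literal 7789 → 7789
row_key=W59: user_limit=8592 → 8592
row_key=W67: user_limit=NULL, plan_limit=NULL, system_limit=8610 → 8610
row_key=W77: user_limit=8958 → 8958
row_key=W80: user_limit=NULL, plan_limit=3824 → 3824
row_key=W81: user_limit=8202 → 8202
row_key=W87: user_limit=7671 → 7671
row_key=W89: user_limit=NULL, plan_limit=NULL, system_limit=7564 → 7564
row_key=W92: user_limit=NULL, plan_limit=NULL, system_limit=NULL, → literal 7789 → 7789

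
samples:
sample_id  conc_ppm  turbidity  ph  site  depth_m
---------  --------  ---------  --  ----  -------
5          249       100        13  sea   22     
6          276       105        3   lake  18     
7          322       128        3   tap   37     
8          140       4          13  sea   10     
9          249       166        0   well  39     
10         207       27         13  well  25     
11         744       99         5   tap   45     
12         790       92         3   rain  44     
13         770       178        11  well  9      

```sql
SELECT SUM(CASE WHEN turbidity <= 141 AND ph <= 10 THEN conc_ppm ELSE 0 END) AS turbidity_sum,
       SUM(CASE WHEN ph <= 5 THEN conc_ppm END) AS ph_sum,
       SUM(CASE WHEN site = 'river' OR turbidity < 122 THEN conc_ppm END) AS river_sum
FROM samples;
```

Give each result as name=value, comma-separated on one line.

turbidity_sum=2132, ph_sum=2381, river_sum=2406

[turbidity_sum: turbidity <= 141 AND ph <= 10]
sample_id=5: ✗
sample_id=6: ✓ → 276
sample_id=7: ✓ → 322
sample_id=8: ✗
sample_id=9: ✗
sample_id=10: ✗
sample_id=11: ✓ → 744
sample_id=12: ✓ → 790
sample_id=13: ✗
turbidity_sum = 276 + 322 + 744 + 790 = 2132
—
[ph_sum: ph <= 5]
sample_id=5: ✗
sample_id=6: ✓ → 276
sample_id=7: ✓ → 322
sample_id=8: ✗
sample_id=9: ✓ → 249
sample_id=10: ✗
sample_id=11: ✓ → 744
sample_id=12: ✓ → 790
sample_id=13: ✗
ph_sum = 276 + 322 + 249 + 744 + 790 = 2381
—
[river_sum: site = 'river' OR turbidity < 122]
sample_id=5: ✓ → 249
sample_id=6: ✓ → 276
sample_id=7: ✗
sample_id=8: ✓ → 140
sample_id=9: ✗
sample_id=10: ✓ → 207
sample_id=11: ✓ → 744
sample_id=12: ✓ → 790
sample_id=13: ✗
river_sum = 249 + 276 + 140 + 207 + 744 + 790 = 2406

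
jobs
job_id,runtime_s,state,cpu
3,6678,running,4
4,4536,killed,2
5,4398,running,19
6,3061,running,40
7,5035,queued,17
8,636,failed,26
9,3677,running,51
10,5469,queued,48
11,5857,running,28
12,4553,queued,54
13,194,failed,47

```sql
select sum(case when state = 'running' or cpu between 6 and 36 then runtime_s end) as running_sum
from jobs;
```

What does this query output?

29342

job_id=3: ✓ → 6678
job_id=4: ✗
job_id=5: ✓ → 4398
job_id=6: ✓ → 3061
job_id=7: ✓ → 5035
job_id=8: ✓ → 636
job_id=9: ✓ → 3677
job_id=10: ✗
job_id=11: ✓ → 5857
job_id=12: ✗
job_id=13: ✗
running_sum = 6678 + 4398 + 3061 + 5035 + 636 + 3677 + 5857 = 29342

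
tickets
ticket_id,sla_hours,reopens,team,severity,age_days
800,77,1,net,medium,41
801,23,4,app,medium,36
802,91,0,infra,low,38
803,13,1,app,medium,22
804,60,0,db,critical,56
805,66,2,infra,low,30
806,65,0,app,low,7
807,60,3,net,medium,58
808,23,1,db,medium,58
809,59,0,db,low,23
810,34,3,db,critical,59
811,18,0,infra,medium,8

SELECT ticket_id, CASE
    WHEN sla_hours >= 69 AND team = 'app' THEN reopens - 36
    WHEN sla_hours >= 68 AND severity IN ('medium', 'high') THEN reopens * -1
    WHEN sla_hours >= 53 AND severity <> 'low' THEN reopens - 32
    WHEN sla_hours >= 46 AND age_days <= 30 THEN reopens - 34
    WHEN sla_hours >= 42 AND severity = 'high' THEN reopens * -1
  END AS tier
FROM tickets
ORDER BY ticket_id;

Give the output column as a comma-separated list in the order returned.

-1, NULL, NULL, NULL, -32, -32, -34, -29, NULL, -34, NULL, NULL

ticket_id=800: sla_hours >= 68 AND severity IN ('medium', 'high') → -1
ticket_id=801: (no match → NULL) → NULL
ticket_id=802: (no match → NULL) → NULL
ticket_id=803: (no match → NULL) → NULL
ticket_id=804: sla_hours >= 53 AND severity <> 'low' → -32
ticket_id=805: sla_hours >= 46 AND age_days <= 30 → -32
ticket_id=806: sla_hours >= 46 AND age_days <= 30 → -34
ticket_id=807: sla_hours >= 53 AND severity <> 'low' → -29
ticket_id=808: (no match → NULL) → NULL
ticket_id=809: sla_hours >= 46 AND age_days <= 30 → -34
ticket_id=810: (no match → NULL) → NULL
ticket_id=811: (no match → NULL) → NULL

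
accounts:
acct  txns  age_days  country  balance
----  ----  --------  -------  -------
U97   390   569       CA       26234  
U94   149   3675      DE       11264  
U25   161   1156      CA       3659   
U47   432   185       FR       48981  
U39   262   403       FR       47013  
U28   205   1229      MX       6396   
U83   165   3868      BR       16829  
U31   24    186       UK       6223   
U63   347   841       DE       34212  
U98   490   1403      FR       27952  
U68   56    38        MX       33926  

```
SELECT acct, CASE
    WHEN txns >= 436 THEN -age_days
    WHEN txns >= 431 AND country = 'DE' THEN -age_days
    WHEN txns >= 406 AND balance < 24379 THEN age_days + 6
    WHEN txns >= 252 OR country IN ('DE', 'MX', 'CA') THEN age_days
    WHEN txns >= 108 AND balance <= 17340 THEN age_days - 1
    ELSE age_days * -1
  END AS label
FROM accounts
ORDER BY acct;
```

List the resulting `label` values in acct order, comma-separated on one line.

acct=U25: txns >= 252 OR country IN ('DE', 'MX', 'CA') → 1156
acct=U28: txns >= 252 OR country IN ('DE', 'MX', 'CA') → 1229
acct=U31: ELSE → -186
acct=U39: txns >= 252 OR country IN ('DE', 'MX', 'CA') → 403
acct=U47: txns >= 252 OR country IN ('DE', 'MX', 'CA') → 185
acct=U63: txns >= 252 OR country IN ('DE', 'MX', 'CA') → 841
acct=U68: txns >= 252 OR country IN ('DE', 'MX', 'CA') → 38
acct=U83: txns >= 108 AND balance <= 17340 → 3867
acct=U94: txns >= 252 OR country IN ('DE', 'MX', 'CA') → 3675
acct=U97: txns >= 252 OR country IN ('DE', 'MX', 'CA') → 569
acct=U98: txns >= 436 → -1403

1156, 1229, -186, 403, 185, 841, 38, 3867, 3675, 569, -1403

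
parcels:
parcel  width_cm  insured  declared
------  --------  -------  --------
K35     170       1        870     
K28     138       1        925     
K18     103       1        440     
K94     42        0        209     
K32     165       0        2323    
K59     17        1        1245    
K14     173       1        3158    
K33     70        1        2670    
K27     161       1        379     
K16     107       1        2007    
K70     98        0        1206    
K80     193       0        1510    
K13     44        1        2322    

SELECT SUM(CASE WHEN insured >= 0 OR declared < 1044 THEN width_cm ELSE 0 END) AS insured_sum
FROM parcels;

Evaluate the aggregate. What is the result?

1481

parcel=K35: ✓ → 170
parcel=K28: ✓ → 138
parcel=K18: ✓ → 103
parcel=K94: ✓ → 42
parcel=K32: ✓ → 165
parcel=K59: ✓ → 17
parcel=K14: ✓ → 173
parcel=K33: ✓ → 70
parcel=K27: ✓ → 161
parcel=K16: ✓ → 107
parcel=K70: ✓ → 98
parcel=K80: ✓ → 193
parcel=K13: ✓ → 44
insured_sum = 170 + 138 + 103 + 42 + 165 + 17 + 173 + 70 + 161 + 107 + 98 + 193 + 44 = 1481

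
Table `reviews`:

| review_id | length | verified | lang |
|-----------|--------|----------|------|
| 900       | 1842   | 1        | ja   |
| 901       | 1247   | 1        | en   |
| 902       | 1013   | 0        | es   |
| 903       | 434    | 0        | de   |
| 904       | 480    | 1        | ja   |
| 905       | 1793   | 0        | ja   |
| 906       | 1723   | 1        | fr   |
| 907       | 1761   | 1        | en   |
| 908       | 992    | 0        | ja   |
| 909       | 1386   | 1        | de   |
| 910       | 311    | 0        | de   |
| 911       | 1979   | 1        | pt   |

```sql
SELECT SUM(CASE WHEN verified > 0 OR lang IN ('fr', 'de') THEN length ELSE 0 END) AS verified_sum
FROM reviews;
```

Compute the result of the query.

11163

review_id=900: ✓ → 1842
review_id=901: ✓ → 1247
review_id=902: ✗
review_id=903: ✓ → 434
review_id=904: ✓ → 480
review_id=905: ✗
review_id=906: ✓ → 1723
review_id=907: ✓ → 1761
review_id=908: ✗
review_id=909: ✓ → 1386
review_id=910: ✓ → 311
review_id=911: ✓ → 1979
verified_sum = 1842 + 1247 + 434 + 480 + 1723 + 1761 + 1386 + 311 + 1979 = 11163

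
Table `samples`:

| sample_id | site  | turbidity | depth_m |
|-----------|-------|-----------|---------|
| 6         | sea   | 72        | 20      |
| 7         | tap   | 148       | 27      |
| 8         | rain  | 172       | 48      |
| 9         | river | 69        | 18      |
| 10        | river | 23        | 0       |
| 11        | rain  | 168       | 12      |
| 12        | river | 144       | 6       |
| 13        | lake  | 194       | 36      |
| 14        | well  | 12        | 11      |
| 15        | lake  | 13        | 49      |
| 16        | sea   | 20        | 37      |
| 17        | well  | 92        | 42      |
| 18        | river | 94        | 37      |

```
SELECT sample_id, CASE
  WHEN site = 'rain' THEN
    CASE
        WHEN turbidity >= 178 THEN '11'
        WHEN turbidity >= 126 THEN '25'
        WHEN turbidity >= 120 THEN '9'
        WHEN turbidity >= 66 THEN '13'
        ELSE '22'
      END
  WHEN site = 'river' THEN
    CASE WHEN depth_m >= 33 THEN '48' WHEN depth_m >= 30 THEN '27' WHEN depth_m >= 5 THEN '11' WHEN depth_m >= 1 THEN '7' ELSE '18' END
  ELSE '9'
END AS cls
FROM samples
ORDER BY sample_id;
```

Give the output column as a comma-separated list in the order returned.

sample_id=6: site='sea' → outer ELSE → 9
sample_id=7: site='tap' → outer ELSE → 9
sample_id=8: site='rain' → inner[turbidity >= 126] → 25
sample_id=9: site='river' → inner[depth_m >= 5] → 11
sample_id=10: site='river' → inner[ELSE] → 18
sample_id=11: site='rain' → inner[turbidity >= 126] → 25
sample_id=12: site='river' → inner[depth_m >= 5] → 11
sample_id=13: site='lake' → outer ELSE → 9
sample_id=14: site='well' → outer ELSE → 9
sample_id=15: site='lake' → outer ELSE → 9
sample_id=16: site='sea' → outer ELSE → 9
sample_id=17: site='well' → outer ELSE → 9
sample_id=18: site='river' → inner[depth_m >= 33] → 48

9, 9, 25, 11, 18, 25, 11, 9, 9, 9, 9, 9, 48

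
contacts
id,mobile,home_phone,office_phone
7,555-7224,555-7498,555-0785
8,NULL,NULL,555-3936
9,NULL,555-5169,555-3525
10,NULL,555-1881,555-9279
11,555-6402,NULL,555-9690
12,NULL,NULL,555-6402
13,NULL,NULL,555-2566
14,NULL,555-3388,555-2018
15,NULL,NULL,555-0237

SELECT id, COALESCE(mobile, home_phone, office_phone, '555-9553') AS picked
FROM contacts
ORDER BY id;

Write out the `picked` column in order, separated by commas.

555-7224, 555-3936, 555-5169, 555-1881, 555-6402, 555-6402, 555-2566, 555-3388, 555-0237

id=7: mobile=555-7224 → 555-7224
id=8: mobile=NULL, home_phone=NULL, office_phone=555-3936 → 555-3936
id=9: mobile=NULL, home_phone=555-5169 → 555-5169
id=10: mobile=NULL, home_phone=555-1881 → 555-1881
id=11: mobile=555-6402 → 555-6402
id=12: mobile=NULL, home_phone=NULL, office_phone=555-6402 → 555-6402
id=13: mobile=NULL, home_phone=NULL, office_phone=555-2566 → 555-2566
id=14: mobile=NULL, home_phone=555-3388 → 555-3388
id=15: mobile=NULL, home_phone=NULL, office_phone=555-0237 → 555-0237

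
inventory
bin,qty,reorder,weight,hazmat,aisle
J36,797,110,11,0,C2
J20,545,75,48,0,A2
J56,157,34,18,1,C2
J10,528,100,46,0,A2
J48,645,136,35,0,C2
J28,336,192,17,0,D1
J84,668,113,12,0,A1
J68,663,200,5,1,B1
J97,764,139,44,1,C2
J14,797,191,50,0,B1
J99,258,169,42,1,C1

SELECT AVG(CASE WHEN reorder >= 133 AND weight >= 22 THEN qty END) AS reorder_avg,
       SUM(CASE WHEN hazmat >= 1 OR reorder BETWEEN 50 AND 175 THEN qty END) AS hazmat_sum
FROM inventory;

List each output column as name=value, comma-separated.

reorder_avg=616, hazmat_sum=5025

[reorder_avg: reorder >= 133 AND weight >= 22]
bin=J36: ✗
bin=J20: ✗
bin=J56: ✗
bin=J10: ✗
bin=J48: ✓ → 645
bin=J28: ✗
bin=J84: ✗
bin=J68: ✗
bin=J97: ✓ → 764
bin=J14: ✓ → 797
bin=J99: ✓ → 258
reorder_avg = (645 + 764 + 797 + 258) / 4 = 616
—
[hazmat_sum: hazmat >= 1 OR reorder BETWEEN 50 AND 175]
bin=J36: ✓ → 797
bin=J20: ✓ → 545
bin=J56: ✓ → 157
bin=J10: ✓ → 528
bin=J48: ✓ → 645
bin=J28: ✗
bin=J84: ✓ → 668
bin=J68: ✓ → 663
bin=J97: ✓ → 764
bin=J14: ✗
bin=J99: ✓ → 258
hazmat_sum = 797 + 545 + 157 + 528 + 645 + 668 + 663 + 764 + 258 = 5025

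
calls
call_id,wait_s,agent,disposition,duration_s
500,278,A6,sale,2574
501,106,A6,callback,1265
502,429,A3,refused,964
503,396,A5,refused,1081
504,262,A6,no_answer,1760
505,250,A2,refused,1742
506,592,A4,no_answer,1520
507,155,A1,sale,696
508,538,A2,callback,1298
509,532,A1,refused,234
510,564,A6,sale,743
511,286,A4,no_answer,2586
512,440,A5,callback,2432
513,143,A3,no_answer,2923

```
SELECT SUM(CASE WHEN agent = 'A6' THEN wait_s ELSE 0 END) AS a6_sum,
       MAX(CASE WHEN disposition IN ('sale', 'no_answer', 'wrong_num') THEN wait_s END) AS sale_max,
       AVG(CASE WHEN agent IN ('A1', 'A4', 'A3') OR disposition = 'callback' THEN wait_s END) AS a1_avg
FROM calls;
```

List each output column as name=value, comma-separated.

a6_sum=1210, sale_max=592, a1_avg=357.8888888889

[a6_sum: agent = 'A6']
call_id=500: ✓ → 278
call_id=501: ✓ → 106
call_id=502: ✗
call_id=503: ✗
call_id=504: ✓ → 262
call_id=505: ✗
call_id=506: ✗
call_id=507: ✗
call_id=508: ✗
call_id=509: ✗
call_id=510: ✓ → 564
call_id=511: ✗
call_id=512: ✗
call_id=513: ✗
a6_sum = 278 + 106 + 262 + 564 = 1210
—
[sale_max: disposition IN ('sale', 'no_answer', 'wrong_num')]
call_id=500: ✓ → 278
call_id=501: ✗
call_id=502: ✗
call_id=503: ✗
call_id=504: ✓ → 262
call_id=505: ✗
call_id=506: ✓ → 592
call_id=507: ✓ → 155
call_id=508: ✗
call_id=509: ✗
call_id=510: ✓ → 564
call_id=511: ✓ → 286
call_id=512: ✗
call_id=513: ✓ → 143
sale_max = MAX(278, 262, 592, 155, 564, 286, 143) = 592
—
[a1_avg: agent IN ('A1', 'A4', 'A3') OR disposition = 'callback']
call_id=500: ✗
call_id=501: ✓ → 106
call_id=502: ✓ → 429
call_id=503: ✗
call_id=504: ✗
call_id=505: ✗
call_id=506: ✓ → 592
call_id=507: ✓ → 155
call_id=508: ✓ → 538
call_id=509: ✓ → 532
call_id=510: ✗
call_id=511: ✓ → 286
call_id=512: ✓ → 440
call_id=513: ✓ → 143
a1_avg = (106 + 429 + 592 + 155 + 538 + 532 + 286 + 440 + 143) / 9 = 357.8888888889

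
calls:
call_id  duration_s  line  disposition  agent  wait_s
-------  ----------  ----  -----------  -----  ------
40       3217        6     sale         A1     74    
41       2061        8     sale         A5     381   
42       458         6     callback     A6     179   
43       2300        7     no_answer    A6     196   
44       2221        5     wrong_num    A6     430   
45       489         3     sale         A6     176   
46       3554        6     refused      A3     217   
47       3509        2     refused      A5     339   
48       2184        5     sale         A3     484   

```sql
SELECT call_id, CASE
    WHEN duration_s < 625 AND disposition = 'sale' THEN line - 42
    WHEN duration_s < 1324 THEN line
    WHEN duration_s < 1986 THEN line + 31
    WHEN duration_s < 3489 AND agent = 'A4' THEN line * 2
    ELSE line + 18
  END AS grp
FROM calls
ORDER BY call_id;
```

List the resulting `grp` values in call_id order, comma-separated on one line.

24, 26, 6, 25, 23, -39, 24, 20, 23

call_id=40: ELSE → 24
call_id=41: ELSE → 26
call_id=42: duration_s < 1324 → 6
call_id=43: ELSE → 25
call_id=44: ELSE → 23
call_id=45: duration_s < 625 AND disposition = 'sale' → -39
call_id=46: ELSE → 24
call_id=47: ELSE → 20
call_id=48: ELSE → 23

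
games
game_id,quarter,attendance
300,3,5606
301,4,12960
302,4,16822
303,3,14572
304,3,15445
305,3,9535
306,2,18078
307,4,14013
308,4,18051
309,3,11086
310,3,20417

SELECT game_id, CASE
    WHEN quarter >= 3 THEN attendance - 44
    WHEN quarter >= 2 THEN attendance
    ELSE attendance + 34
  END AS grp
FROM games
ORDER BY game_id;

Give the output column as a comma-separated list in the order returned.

5562, 12916, 16778, 14528, 15401, 9491, 18078, 13969, 18007, 11042, 20373

game_id=300: quarter >= 3 → 5562
game_id=301: quarter >= 3 → 12916
game_id=302: quarter >= 3 → 16778
game_id=303: quarter >= 3 → 14528
game_id=304: quarter >= 3 → 15401
game_id=305: quarter >= 3 → 9491
game_id=306: quarter >= 2 → 18078
game_id=307: quarter >= 3 → 13969
game_id=308: quarter >= 3 → 18007
game_id=309: quarter >= 3 → 11042
game_id=310: quarter >= 3 → 20373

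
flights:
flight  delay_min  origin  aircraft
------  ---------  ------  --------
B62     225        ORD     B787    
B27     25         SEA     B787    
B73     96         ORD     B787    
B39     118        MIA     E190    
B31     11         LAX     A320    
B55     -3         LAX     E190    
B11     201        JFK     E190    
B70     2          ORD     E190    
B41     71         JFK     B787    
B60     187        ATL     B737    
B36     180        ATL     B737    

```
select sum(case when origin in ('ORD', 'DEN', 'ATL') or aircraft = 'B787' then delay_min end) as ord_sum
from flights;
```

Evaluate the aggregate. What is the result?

786

flight=B62: ✓ → 225
flight=B27: ✓ → 25
flight=B73: ✓ → 96
flight=B39: ✗
flight=B31: ✗
flight=B55: ✗
flight=B11: ✗
flight=B70: ✓ → 2
flight=B41: ✓ → 71
flight=B60: ✓ → 187
flight=B36: ✓ → 180
ord_sum = 225 + 25 + 96 + 2 + 71 + 187 + 180 = 786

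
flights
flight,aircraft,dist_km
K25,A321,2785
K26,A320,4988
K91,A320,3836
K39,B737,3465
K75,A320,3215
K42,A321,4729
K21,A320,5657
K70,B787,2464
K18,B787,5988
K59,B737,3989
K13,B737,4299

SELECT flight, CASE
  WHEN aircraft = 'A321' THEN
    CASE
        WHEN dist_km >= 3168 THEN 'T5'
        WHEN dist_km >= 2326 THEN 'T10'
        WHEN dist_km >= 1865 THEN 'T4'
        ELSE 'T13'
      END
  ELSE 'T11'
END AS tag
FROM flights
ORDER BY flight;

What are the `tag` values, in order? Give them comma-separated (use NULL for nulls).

flight=K13: aircraft='B737' → outer ELSE → T11
flight=K18: aircraft='B787' → outer ELSE → T11
flight=K21: aircraft='A320' → outer ELSE → T11
flight=K25: aircraft='A321' → inner[dist_km >= 2326] → T10
flight=K26: aircraft='A320' → outer ELSE → T11
flight=K39: aircraft='B737' → outer ELSE → T11
flight=K42: aircraft='A321' → inner[dist_km >= 3168] → T5
flight=K59: aircraft='B737' → outer ELSE → T11
flight=K70: aircraft='B787' → outer ELSE → T11
flight=K75: aircraft='A320' → outer ELSE → T11
flight=K91: aircraft='A320' → outer ELSE → T11

T11, T11, T11, T10, T11, T11, T5, T11, T11, T11, T11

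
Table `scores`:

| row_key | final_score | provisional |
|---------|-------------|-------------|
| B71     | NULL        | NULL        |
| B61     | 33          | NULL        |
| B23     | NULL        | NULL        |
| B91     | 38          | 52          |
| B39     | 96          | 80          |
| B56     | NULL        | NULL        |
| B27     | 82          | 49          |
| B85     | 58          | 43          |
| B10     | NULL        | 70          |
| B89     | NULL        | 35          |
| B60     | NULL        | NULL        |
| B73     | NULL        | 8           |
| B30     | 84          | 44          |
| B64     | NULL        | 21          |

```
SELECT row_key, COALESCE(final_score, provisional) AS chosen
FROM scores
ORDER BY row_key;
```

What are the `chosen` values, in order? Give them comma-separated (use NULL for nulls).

70, NULL, 82, 84, 96, NULL, NULL, 33, 21, NULL, 8, 58, 35, 38

row_key=B10: final_score=NULL, provisional=70 → 70
row_key=B23: final_score=NULL, provisional=NULL (all NULL) → NULL
row_key=B27: final_score=82 → 82
row_key=B30: final_score=84 → 84
row_key=B39: final_score=96 → 96
row_key=B56: final_score=NULL, provisional=NULL (all NULL) → NULL
row_key=B60: final_score=NULL, provisional=NULL (all NULL) → NULL
row_key=B61: final_score=33 → 33
row_key=B64: final_score=NULL, provisional=21 → 21
row_key=B71: final_score=NULL, provisional=NULL (all NULL) → NULL
row_key=B73: final_score=NULL, provisional=8 → 8
row_key=B85: final_score=58 → 58
row_key=B89: final_score=NULL, provisional=35 → 35
row_key=B91: final_score=38 → 38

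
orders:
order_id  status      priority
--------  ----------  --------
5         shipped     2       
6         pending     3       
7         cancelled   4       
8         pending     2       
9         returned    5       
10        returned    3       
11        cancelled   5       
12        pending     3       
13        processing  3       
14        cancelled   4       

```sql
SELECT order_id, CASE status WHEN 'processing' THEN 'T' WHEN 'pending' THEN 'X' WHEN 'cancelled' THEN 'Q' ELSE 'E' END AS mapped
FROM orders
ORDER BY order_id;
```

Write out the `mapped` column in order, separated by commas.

order_id=5: ELSE → E
order_id=6: status='pending' → X
order_id=7: status='cancelled' → Q
order_id=8: status='pending' → X
order_id=9: ELSE → E
order_id=10: ELSE → E
order_id=11: status='cancelled' → Q
order_id=12: status='pending' → X
order_id=13: status='processing' → T
order_id=14: status='cancelled' → Q

E, X, Q, X, E, E, Q, X, T, Q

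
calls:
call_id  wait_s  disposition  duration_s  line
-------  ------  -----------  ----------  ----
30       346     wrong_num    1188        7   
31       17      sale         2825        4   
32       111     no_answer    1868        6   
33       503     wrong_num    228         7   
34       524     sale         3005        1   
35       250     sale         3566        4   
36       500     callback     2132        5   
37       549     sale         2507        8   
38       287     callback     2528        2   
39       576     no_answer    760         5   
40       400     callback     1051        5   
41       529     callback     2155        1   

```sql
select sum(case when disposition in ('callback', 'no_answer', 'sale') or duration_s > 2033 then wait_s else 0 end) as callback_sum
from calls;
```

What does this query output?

3743

call_id=30: ✗
call_id=31: ✓ → 17
call_id=32: ✓ → 111
call_id=33: ✗
call_id=34: ✓ → 524
call_id=35: ✓ → 250
call_id=36: ✓ → 500
call_id=37: ✓ → 549
call_id=38: ✓ → 287
call_id=39: ✓ → 576
call_id=40: ✓ → 400
call_id=41: ✓ → 529
callback_sum = 17 + 111 + 524 + 250 + 500 + 549 + 287 + 576 + 400 + 529 = 3743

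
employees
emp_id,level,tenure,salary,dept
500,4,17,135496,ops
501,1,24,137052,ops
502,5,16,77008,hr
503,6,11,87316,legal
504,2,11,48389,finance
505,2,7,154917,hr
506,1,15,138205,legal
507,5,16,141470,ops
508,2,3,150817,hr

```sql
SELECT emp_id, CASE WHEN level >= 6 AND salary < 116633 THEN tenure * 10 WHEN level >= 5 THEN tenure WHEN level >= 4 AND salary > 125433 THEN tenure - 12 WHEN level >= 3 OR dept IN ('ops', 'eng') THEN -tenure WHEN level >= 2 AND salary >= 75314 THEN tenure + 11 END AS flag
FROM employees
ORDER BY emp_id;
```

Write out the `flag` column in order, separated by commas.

emp_id=500: level >= 4 AND salary > 125433 → 5
emp_id=501: level >= 3 OR dept IN ('ops', 'eng') → -24
emp_id=502: level >= 5 → 16
emp_id=503: level >= 6 AND salary < 116633 → 110
emp_id=504: (no match → NULL) → NULL
emp_id=505: level >= 2 AND salary >= 75314 → 18
emp_id=506: (no match → NULL) → NULL
emp_id=507: level >= 5 → 16
emp_id=508: level >= 2 AND salary >= 75314 → 14

5, -24, 16, 110, NULL, 18, NULL, 16, 14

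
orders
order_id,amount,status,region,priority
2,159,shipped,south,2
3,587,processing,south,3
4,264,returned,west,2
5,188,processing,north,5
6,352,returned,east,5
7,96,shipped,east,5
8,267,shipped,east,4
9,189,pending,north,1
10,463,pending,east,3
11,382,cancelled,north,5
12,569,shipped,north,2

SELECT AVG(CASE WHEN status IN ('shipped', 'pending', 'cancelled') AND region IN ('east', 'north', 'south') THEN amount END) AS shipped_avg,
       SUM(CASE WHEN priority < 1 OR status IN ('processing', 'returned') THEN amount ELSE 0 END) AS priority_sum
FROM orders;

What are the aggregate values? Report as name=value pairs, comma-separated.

[shipped_avg: status IN ('shipped', 'pending', 'cancelled') AND region IN ('east', 'north', 'south')]
order_id=2: ✓ → 159
order_id=3: ✗
order_id=4: ✗
order_id=5: ✗
order_id=6: ✗
order_id=7: ✓ → 96
order_id=8: ✓ → 267
order_id=9: ✓ → 189
order_id=10: ✓ → 463
order_id=11: ✓ → 382
order_id=12: ✓ → 569
shipped_avg = (159 + 96 + 267 + 189 + 463 + 382 + 569) / 7 = 303.5714285714
—
[priority_sum: priority < 1 OR status IN ('processing', 'returned')]
order_id=2: ✗
order_id=3: ✓ → 587
order_id=4: ✓ → 264
order_id=5: ✓ → 188
order_id=6: ✓ → 352
order_id=7: ✗
order_id=8: ✗
order_id=9: ✗
order_id=10: ✗
order_id=11: ✗
order_id=12: ✗
priority_sum = 587 + 264 + 188 + 352 = 1391

shipped_avg=303.5714285714, priority_sum=1391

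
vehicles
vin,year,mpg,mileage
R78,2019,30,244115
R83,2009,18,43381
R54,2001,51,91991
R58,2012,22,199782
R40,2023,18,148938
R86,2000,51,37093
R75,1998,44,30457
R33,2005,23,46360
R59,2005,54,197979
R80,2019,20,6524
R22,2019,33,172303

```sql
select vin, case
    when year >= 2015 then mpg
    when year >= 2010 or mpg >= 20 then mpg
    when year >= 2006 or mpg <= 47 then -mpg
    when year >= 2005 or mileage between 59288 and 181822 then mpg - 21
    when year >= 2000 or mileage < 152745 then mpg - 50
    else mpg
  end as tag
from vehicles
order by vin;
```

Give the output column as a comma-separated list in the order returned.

vin=R22: year >= 2015 → 33
vin=R33: year >= 2010 or mpg >= 20 → 23
vin=R40: year >= 2015 → 18
vin=R54: year >= 2010 or mpg >= 20 → 51
vin=R58: year >= 2010 or mpg >= 20 → 22
vin=R59: year >= 2010 or mpg >= 20 → 54
vin=R75: year >= 2010 or mpg >= 20 → 44
vin=R78: year >= 2015 → 30
vin=R80: year >= 2015 → 20
vin=R83: year >= 2006 or mpg <= 47 → -18
vin=R86: year >= 2010 or mpg >= 20 → 51

33, 23, 18, 51, 22, 54, 44, 30, 20, -18, 51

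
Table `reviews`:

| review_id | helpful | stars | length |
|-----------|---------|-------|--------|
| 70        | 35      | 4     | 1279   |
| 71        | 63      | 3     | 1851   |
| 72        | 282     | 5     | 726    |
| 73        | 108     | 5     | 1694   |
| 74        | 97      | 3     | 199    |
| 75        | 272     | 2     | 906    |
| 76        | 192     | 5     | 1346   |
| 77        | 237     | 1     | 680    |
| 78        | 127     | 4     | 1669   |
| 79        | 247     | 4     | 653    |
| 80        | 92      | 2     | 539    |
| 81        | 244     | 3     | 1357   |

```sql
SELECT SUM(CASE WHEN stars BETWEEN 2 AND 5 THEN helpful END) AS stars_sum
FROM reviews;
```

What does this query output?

1759

review_id=70: ✓ → 35
review_id=71: ✓ → 63
review_id=72: ✓ → 282
review_id=73: ✓ → 108
review_id=74: ✓ → 97
review_id=75: ✓ → 272
review_id=76: ✓ → 192
review_id=77: ✗
review_id=78: ✓ → 127
review_id=79: ✓ → 247
review_id=80: ✓ → 92
review_id=81: ✓ → 244
stars_sum = 35 + 63 + 282 + 108 + 97 + 272 + 192 + 127 + 247 + 92 + 244 = 1759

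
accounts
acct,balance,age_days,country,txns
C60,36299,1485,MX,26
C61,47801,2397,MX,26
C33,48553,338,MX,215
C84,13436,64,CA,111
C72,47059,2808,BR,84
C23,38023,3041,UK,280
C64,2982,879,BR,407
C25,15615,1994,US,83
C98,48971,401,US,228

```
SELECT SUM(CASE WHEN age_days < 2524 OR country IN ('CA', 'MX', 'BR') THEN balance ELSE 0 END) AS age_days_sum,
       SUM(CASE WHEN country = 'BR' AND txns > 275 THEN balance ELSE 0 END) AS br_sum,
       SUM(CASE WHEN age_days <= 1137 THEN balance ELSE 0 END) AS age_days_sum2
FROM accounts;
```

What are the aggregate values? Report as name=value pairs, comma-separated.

age_days_sum=260716, br_sum=2982, age_days_sum2=113942

[age_days_sum: age_days < 2524 OR country IN ('CA', 'MX', 'BR')]
acct=C60: ✓ → 36299
acct=C61: ✓ → 47801
acct=C33: ✓ → 48553
acct=C84: ✓ → 13436
acct=C72: ✓ → 47059
acct=C23: ✗
acct=C64: ✓ → 2982
acct=C25: ✓ → 15615
acct=C98: ✓ → 48971
age_days_sum = 36299 + 47801 + 48553 + 13436 + 47059 + 2982 + 15615 + 48971 = 260716
—
[br_sum: country = 'BR' AND txns > 275]
acct=C60: ✗
acct=C61: ✗
acct=C33: ✗
acct=C84: ✗
acct=C72: ✗
acct=C23: ✗
acct=C64: ✓ → 2982
acct=C25: ✗
acct=C98: ✗
br_sum = 2982
—
[age_days_sum2: age_days <= 1137]
acct=C60: ✗
acct=C61: ✗
acct=C33: ✓ → 48553
acct=C84: ✓ → 13436
acct=C72: ✗
acct=C23: ✗
acct=C64: ✓ → 2982
acct=C25: ✗
acct=C98: ✓ → 48971
age_days_sum2 = 48553 + 13436 + 2982 + 48971 = 113942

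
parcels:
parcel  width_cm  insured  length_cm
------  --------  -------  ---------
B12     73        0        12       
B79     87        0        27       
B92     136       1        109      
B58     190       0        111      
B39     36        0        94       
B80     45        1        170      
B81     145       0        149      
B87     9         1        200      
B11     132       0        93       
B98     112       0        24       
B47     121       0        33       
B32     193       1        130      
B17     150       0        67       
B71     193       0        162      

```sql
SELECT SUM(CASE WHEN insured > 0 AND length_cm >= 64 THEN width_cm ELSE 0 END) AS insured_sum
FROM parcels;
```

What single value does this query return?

383

parcel=B12: ✗
parcel=B79: ✗
parcel=B92: ✓ → 136
parcel=B58: ✗
parcel=B39: ✗
parcel=B80: ✓ → 45
parcel=B81: ✗
parcel=B87: ✓ → 9
parcel=B11: ✗
parcel=B98: ✗
parcel=B47: ✗
parcel=B32: ✓ → 193
parcel=B17: ✗
parcel=B71: ✗
insured_sum = 136 + 45 + 9 + 193 = 383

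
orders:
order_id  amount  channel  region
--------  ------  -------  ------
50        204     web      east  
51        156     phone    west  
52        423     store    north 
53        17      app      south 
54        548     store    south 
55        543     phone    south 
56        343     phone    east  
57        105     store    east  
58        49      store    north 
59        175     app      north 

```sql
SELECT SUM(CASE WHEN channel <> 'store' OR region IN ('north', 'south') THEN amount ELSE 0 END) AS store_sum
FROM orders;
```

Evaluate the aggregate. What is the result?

2458

order_id=50: ✓ → 204
order_id=51: ✓ → 156
order_id=52: ✓ → 423
order_id=53: ✓ → 17
order_id=54: ✓ → 548
order_id=55: ✓ → 543
order_id=56: ✓ → 343
order_id=57: ✗
order_id=58: ✓ → 49
order_id=59: ✓ → 175
store_sum = 204 + 156 + 423 + 17 + 548 + 543 + 343 + 49 + 175 = 2458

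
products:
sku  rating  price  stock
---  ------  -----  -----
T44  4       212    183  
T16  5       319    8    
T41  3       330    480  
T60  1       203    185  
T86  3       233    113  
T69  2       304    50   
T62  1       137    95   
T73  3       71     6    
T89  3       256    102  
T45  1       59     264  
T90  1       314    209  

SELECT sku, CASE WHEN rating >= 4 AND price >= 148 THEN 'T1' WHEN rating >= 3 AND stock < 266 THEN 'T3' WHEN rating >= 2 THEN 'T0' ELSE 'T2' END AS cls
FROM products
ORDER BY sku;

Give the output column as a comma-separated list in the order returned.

T1, T0, T1, T2, T2, T2, T0, T3, T3, T3, T2

sku=T16: rating >= 4 AND price >= 148 → T1
sku=T41: rating >= 2 → T0
sku=T44: rating >= 4 AND price >= 148 → T1
sku=T45: ELSE → T2
sku=T60: ELSE → T2
sku=T62: ELSE → T2
sku=T69: rating >= 2 → T0
sku=T73: rating >= 3 AND stock < 266 → T3
sku=T86: rating >= 3 AND stock < 266 → T3
sku=T89: rating >= 3 AND stock < 266 → T3
sku=T90: ELSE → T2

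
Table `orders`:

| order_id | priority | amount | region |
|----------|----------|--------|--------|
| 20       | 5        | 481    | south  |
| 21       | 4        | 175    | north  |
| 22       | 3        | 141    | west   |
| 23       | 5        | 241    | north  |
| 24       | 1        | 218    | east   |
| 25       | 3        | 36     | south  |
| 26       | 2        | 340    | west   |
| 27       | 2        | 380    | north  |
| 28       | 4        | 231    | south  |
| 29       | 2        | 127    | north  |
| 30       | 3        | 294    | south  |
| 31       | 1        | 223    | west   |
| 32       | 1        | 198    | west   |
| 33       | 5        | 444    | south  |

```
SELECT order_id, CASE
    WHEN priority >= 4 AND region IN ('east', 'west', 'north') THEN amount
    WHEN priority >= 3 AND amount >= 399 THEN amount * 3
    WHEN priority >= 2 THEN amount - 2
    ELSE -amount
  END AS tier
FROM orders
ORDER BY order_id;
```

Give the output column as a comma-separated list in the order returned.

order_id=20: priority >= 3 AND amount >= 399 → 1443
order_id=21: priority >= 4 AND region IN ('east', 'west', 'north') → 175
order_id=22: priority >= 2 → 139
order_id=23: priority >= 4 AND region IN ('east', 'west', 'north') → 241
order_id=24: ELSE → -218
order_id=25: priority >= 2 → 34
order_id=26: priority >= 2 → 338
order_id=27: priority >= 2 → 378
order_id=28: priority >= 2 → 229
order_id=29: priority >= 2 → 125
order_id=30: priority >= 2 → 292
order_id=31: ELSE → -223
order_id=32: ELSE → -198
order_id=33: priority >= 3 AND amount >= 399 → 1332

1443, 175, 139, 241, -218, 34, 338, 378, 229, 125, 292, -223, -198, 1332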